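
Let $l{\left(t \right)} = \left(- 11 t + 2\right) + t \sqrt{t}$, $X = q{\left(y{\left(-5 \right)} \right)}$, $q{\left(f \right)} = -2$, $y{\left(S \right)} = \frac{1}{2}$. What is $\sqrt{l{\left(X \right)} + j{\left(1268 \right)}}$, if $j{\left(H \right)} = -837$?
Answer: $\sqrt{-813 - 2 i \sqrt{2}} \approx 0.0496 - 28.513 i$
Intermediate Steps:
$y{\left(S \right)} = \frac{1}{2}$
$X = -2$
$l{\left(t \right)} = 2 + t^{\frac{3}{2}} - 11 t$ ($l{\left(t \right)} = \left(2 - 11 t\right) + t^{\frac{3}{2}} = 2 + t^{\frac{3}{2}} - 11 t$)
$\sqrt{l{\left(X \right)} + j{\left(1268 \right)}} = \sqrt{\left(2 + \left(-2\right)^{\frac{3}{2}} - -22\right) - 837} = \sqrt{\left(2 - 2 i \sqrt{2} + 22\right) - 837} = \sqrt{\left(24 - 2 i \sqrt{2}\right) - 837} = \sqrt{-813 - 2 i \sqrt{2}}$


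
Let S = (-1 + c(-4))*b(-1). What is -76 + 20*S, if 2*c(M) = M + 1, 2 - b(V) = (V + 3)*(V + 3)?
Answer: 24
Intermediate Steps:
b(V) = 2 - (3 + V)² (b(V) = 2 - (V + 3)*(V + 3) = 2 - (3 + V)*(3 + V) = 2 - (3 + V)²)
c(M) = ½ + M/2 (c(M) = (M + 1)/2 = (1 + M)/2 = ½ + M/2)
S = 5 (S = (-1 + (½ + (½)*(-4)))*(2 - (3 - 1)²) = (-1 + (½ - 2))*(2 - 1*2²) = (-1 - 3/2)*(2 - 1*4) = -5*(2 - 4)/2 = -5/2*(-2) = 5)
-76 + 20*S = -76 + 20*5 = -76 + 100 = 24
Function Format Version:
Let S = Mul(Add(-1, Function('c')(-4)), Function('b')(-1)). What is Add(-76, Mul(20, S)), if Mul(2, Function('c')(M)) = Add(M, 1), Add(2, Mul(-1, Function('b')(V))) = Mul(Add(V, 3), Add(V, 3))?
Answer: 24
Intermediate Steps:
Function('b')(V) = Add(2, Mul(-1, Pow(Add(3, V), 2))) (Function('b')(V) = Add(2, Mul(-1, Mul(Add(V, 3), Add(V, 3)))) = Add(2, Mul(-1, Mul(Add(3, V), Add(3, V)))) = Add(2, Mul(-1, Pow(Add(3, V), 2))))
Function('c')(M) = Add(Rational(1, 2), Mul(Rational(1, 2), M)) (Function('c')(M) = Mul(Rational(1, 2), Add(M, 1)) = Mul(Rational(1, 2), Add(1, M)) = Add(Rational(1, 2), Mul(Rational(1, 2), M)))
S = 5 (S = Mul(Add(-1, Add(Rational(1, 2), Mul(Rational(1, 2), -4))), Add(2, Mul(-1, Pow(Add(3, -1), 2)))) = Mul(Add(-1, Add(Rational(1, 2), -2)), Add(2, Mul(-1, Pow(2, 2)))) = Mul(Add(-1, Rational(-3, 2)), Add(2, Mul(-1, 4))) = Mul(Rational(-5, 2), Add(2, -4)) = Mul(Rational(-5, 2), -2) = 5)
Add(-76, Mul(20, S)) = Add(-76, Mul(20, 5)) = Add(-76, 100) = 24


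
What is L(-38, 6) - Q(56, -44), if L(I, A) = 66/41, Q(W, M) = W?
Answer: -2230/41 ≈ -54.390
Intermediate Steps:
L(I, A) = 66/41 (L(I, A) = 66*(1/41) = 66/41)
L(-38, 6) - Q(56, -44) = 66/41 - 1*56 = 66/41 - 56 = -2230/41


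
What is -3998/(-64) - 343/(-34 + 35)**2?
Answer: -8977/32 ≈ -280.53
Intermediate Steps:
-3998/(-64) - 343/(-34 + 35)**2 = -3998*(-1/64) - 343/(1**2) = 1999/32 - 343/1 = 1999/32 - 343*1 = 1999/32 - 343 = -8977/32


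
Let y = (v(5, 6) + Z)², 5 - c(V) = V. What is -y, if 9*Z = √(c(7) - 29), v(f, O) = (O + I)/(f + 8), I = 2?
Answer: 55/13689 - 16*I*√31/117 ≈ 0.0040178 - 0.7614*I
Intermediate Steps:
c(V) = 5 - V
v(f, O) = (2 + O)/(8 + f) (v(f, O) = (O + 2)/(f + 8) = (2 + O)/(8 + f))
Z = I*√31/9 (Z = √((5 - 1*7) - 29)/9 = √((5 - 7) - 29)/9 = √(-2 - 29)/9 = √(-31)/9 = (I*√31)/9 = I*√31/9 ≈ 0.61864*I)
y = (8/13 + I*√31/9)² (y = ((2 + 6)/(8 + 5) + I*√31/9)² = (8/13 + I*√31/9)² ≈ -0.004018 + 0.7614*I)
-y = -(-55/13689 + 16*I*√31/117) = 55/13689 - 16*I*√31/117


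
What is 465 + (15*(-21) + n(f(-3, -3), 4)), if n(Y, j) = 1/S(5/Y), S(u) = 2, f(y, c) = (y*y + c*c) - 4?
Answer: 301/2 ≈ 150.50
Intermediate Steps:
f(y, c) = -4 + c² + y² (f(y, c) = (y² + c²) - 4 = (c² + y²) - 4 = -4 + c² + y²)
n(Y, j) = ½ (n(Y, j) = 1/2 = ½)
465 + (15*(-21) + n(f(-3, -3), 4)) = 465 + (15*(-21) + ½) = 465 + (-315 + ½) = 465 - 629/2 = 301/2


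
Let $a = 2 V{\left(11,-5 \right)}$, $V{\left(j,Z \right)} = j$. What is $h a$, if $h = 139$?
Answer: $3058$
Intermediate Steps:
$a = 22$ ($a = 2 \cdot 11 = 22$)
$h a = 139 \cdot 22 = 3058$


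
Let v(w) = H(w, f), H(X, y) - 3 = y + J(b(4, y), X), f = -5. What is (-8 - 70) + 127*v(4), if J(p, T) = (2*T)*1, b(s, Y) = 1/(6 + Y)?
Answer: 684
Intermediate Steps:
J(p, T) = 2*T
H(X, y) = 3 + y + 2*X (H(X, y) = 3 + (y + 2*X) = 3 + y + 2*X)
v(w) = -2 + 2*w (v(w) = 3 - 5 + 2*w = -2 + 2*w)
(-8 - 70) + 127*v(4) = (-8 - 70) + 127*(-2 + 2*4) = -78 + 127*(-2 + 8) = -78 + 127*6 = -78 + 762 = 684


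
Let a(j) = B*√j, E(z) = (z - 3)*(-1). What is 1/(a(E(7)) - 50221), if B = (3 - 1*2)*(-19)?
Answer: -50221/2522150285 + 38*I/2522150285 ≈ -1.9912e-5 + 1.5067e-8*I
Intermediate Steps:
E(z) = 3 - z (E(z) = (-3 + z)*(-1) = 3 - z)
B = -19 (B = (3 - 2)*(-19) = 1*(-19) = -19)
a(j) = -19*√j
1/(a(E(7)) - 50221) = 1/(-19*√(3 - 1*7) - 50221) = 1/(-19*√(3 - 7) - 50221) = 1/(-38*I - 50221) = 1/(-50221 - 38*I) = (-50221 + 38*I)/2522150285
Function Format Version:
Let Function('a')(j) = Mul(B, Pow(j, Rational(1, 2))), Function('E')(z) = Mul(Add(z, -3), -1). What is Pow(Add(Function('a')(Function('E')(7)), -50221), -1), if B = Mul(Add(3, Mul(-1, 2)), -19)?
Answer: Add(Rational(-50221, 2522150285), Mul(Rational(38, 2522150285), I)) ≈ Add(-1.9912e-5, Mul(1.5067e-8, I))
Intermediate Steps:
Function('E')(z) = Add(3, Mul(-1, z)) (Function('E')(z) = Mul(Add(-3, z), -1) = Add(3, Mul(-1, z)))
B = -19 (B = Mul(Add(3, -2), -19) = Mul(1, -19) = -19)
Function('a')(j) = Mul(-19, Pow(j, Rational(1, 2)))
Pow(Add(Function('a')(Function('E')(7)), -50221), -1) = Pow(Add(Mul(-19, Pow(Add(3, Mul(-1, 7)), Rational(1, 2))), -50221), -1) = Pow(Add(Mul(-19, Pow(Add(3, -7), Rational(1, 2))), -50221), -1) = Pow(Add(Mul(-19, Pow(-4, Rational(1, 2))), -50221), -1) = Pow(Add(Mul(-19, Mul(2, I)), -50221), -1) = Pow(Add(Mul(-38, I), -50221), -1) = Pow(Add(-50221, Mul(-38, I)), -1) = Mul(Rational(1, 2522150285), Add(-50221, Mul(38, I)))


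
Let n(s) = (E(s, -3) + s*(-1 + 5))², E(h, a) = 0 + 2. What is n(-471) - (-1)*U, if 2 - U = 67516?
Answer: 3474410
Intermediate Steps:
U = -67514 (U = 2 - 1*67516 = 2 - 67516 = -67514)
E(h, a) = 2
n(s) = (2 + 4*s)² (n(s) = (2 + s*(-1 + 5))² = (2 + s*4)² = (2 + 4*s)²)
n(-471) - (-1)*U = 4*(1 + 2*(-471))² - (-1)*(-67514) = 4*(1 - 942)² - 1*67514 = 4*(-941)² - 67514 = 4*885481 - 67514 = 3541924 - 67514 = 3474410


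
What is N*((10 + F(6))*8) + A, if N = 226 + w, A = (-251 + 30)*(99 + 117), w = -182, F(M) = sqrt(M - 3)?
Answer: -44216 + 352*sqrt(3) ≈ -43606.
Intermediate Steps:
F(M) = sqrt(-3 + M)
A = -47736 (A = -221*216 = -47736)
N = 44 (N = 226 - 182 = 44)
N*((10 + F(6))*8) + A = 44*((10 + sqrt(-3 + 6))*8) - 47736 = 44*((10 + sqrt(3))*8) - 47736 = 44*(80 + 8*sqrt(3)) - 47736 = (3520 + 352*sqrt(3)) - 47736 = -44216 + 352*sqrt(3)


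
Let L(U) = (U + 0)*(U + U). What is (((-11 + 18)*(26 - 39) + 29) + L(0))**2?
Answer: 3844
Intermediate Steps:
L(U) = 2*U**2 (L(U) = U*(2*U) = 2*U**2)
(((-11 + 18)*(26 - 39) + 29) + L(0))**2 = (((-11 + 18)*(26 - 39) + 29) + 2*0**2)**2 = ((7*(-13) + 29) + 2*0)**2 = ((-91 + 29) + 0)**2 = (-62 + 0)**2 = (-62)**2 = 3844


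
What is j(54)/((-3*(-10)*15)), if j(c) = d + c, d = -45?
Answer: 1/50 ≈ 0.020000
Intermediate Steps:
j(c) = -45 + c
j(54)/((-3*(-10)*15)) = (-45 + 54)/((-3*(-10)*15)) = 9/((30*15)) = 9/450 = 9*(1/450) = 1/50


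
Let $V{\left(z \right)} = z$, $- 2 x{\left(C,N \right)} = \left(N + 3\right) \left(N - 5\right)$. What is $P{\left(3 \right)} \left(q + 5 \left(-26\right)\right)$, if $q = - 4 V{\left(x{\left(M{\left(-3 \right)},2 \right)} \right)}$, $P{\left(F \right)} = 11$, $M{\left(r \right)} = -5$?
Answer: $-1760$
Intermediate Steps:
$x{\left(C,N \right)} = - \frac{\left(-5 + N\right) \left(3 + N\right)}{2}$ ($x{\left(C,N \right)} = - \frac{\left(N + 3\right) \left(N - 5\right)}{2} = - \frac{\left(3 + N\right) \left(-5 + N\right)}{2} = - \frac{\left(-5 + N\right) \left(3 + N\right)}{2}$)
$q = -30$ ($q = - 4 \left(\frac{15}{2} + 2 - \frac{2^{2}}{2}\right) = - 4 \left(\frac{15}{2} + 2 - 2\right) = \left(-4\right) \frac{15}{2} = -30$)
$P{\left(3 \right)} \left(q + 5 \left(-26\right)\right) = 11 \left(-30 + 5 \left(-26\right)\right) = 11 \left(-30 - 130\right) = 11 \left(-160\right) = -1760$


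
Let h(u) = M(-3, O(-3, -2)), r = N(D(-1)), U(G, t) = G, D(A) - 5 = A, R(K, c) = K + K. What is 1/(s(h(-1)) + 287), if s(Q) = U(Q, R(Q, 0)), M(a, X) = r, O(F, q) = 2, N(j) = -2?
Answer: 1/285 ≈ 0.0035088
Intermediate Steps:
R(K, c) = 2*K
D(A) = 5 + A
r = -2
M(a, X) = -2
h(u) = -2
s(Q) = Q
1/(s(h(-1)) + 287) = 1/(-2 + 287) = 1/285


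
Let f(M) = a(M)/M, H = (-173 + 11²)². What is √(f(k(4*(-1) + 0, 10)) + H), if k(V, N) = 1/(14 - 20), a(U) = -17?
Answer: √2806 ≈ 52.972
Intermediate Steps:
k(V, N) = -⅙ (k(V, N) = 1/(-6) = -⅙)
H = 2704 (H = (-173 + 121)² = (-52)² = 2704)
f(M) = -17/M
√(f(k(4*(-1) + 0, 10)) + H) = √(-17/(-⅙) + 2704) = √(-17*(-6) + 2704) = √(102 + 2704) = √2806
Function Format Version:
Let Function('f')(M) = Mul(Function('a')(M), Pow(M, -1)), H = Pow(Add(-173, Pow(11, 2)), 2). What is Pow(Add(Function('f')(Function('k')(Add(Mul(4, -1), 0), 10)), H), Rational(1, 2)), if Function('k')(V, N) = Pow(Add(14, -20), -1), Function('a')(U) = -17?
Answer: Pow(2806, Rational(1, 2)) ≈ 52.972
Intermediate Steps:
Function('k')(V, N) = Rational(-1, 6) (Function('k')(V, N) = Pow(-6, -1) = Rational(-1, 6))
H = 2704 (H = Pow(Add(-173, 121), 2) = Pow(-52, 2) = 2704)
Function('f')(M) = Mul(-17, Pow(M, -1))
Pow(Add(Function('f')(Function('k')(Add(Mul(4, -1), 0), 10)), H), Rational(1, 2)) = Pow(Add(Mul(-17, Pow(Rational(-1, 6), -1)), 2704), Rational(1, 2)) = Pow(Add(Mul(-17, -6), 2704), Rational(1, 2)) = Pow(Add(102, 2704), Rational(1, 2)) = Pow(2806, Rational(1, 2))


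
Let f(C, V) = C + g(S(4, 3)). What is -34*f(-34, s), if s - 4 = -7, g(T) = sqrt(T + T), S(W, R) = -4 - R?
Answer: 1156 - 34*I*sqrt(14) ≈ 1156.0 - 127.22*I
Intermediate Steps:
g(T) = sqrt(2)*sqrt(T) (g(T) = sqrt(2*T) = sqrt(2)*sqrt(T))
s = -3 (s = 4 - 7 = -3)
f(C, V) = C + I*sqrt(14) (f(C, V) = C + sqrt(2)*sqrt(-4 - 1*3) = C + sqrt(2)*sqrt(-4 - 3) = C + sqrt(2)*sqrt(-7) = C + sqrt(2)*(I*sqrt(7)) = C + I*sqrt(14))
-34*f(-34, s) = -34*(-34 + I*sqrt(14)) = -(-1156 + 34*I*sqrt(14)) = 1156 - 34*I*sqrt(14)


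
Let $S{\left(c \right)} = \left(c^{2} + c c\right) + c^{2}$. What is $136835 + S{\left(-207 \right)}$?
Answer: $265382$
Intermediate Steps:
$S{\left(c \right)} = 3 c^{2}$ ($S{\left(c \right)} = \left(c^{2} + c^{2}\right) + c^{2} = 2 c^{2} + c^{2} = 3 c^{2}$)
$136835 + S{\left(-207 \right)} = 136835 + 3 \left(-207\right)^{2} = 136835 + 3 \cdot 42849 = 136835 + 128547 = 265382$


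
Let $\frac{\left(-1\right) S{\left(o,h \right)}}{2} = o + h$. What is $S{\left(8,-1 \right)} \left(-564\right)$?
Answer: $7896$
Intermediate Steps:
$S{\left(o,h \right)} = - 2 h - 2 o$ ($S{\left(o,h \right)} = - 2 \left(o + h\right) = - 2 \left(h + o\right) = - 2 h - 2 o$)
$S{\left(8,-1 \right)} \left(-564\right) = \left(\left(-2\right) \left(-1\right) - 16\right) \left(-564\right) = \left(2 - 16\right) \left(-564\right) = \left(-14\right) \left(-564\right) = 7896$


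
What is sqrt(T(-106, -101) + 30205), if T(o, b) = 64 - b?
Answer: sqrt(30370) ≈ 174.27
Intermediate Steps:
sqrt(T(-106, -101) + 30205) = sqrt((64 - 1*(-101)) + 30205) = sqrt((64 + 101) + 30205) = sqrt(165 + 30205) = sqrt(30370)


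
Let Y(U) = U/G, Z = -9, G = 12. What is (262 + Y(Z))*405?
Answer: 423225/4 ≈ 1.0581e+5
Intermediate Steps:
Y(U) = U/12
(262 + Y(Z))*405 = (262 + (1/12)*(-9))*405 = (262 - 3/4)*405 = (1045/4)*405 = 423225/4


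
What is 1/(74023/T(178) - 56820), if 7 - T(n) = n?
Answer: -171/9790243 ≈ -1.7466e-5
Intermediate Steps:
T(n) = 7 - n
1/(74023/T(178) - 56820) = 1/(74023/(7 - 1*178) - 56820) = 1/(74023/(7 - 178) - 56820) = 1/(74023/(-171) - 56820) = 1/(74023*(-1/171) - 56820) = 1/(-74023/171 - 56820) = 1/(-9790243/171) = -171/9790243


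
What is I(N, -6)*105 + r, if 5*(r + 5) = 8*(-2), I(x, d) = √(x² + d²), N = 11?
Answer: -41/5 + 105*√157 ≈ 1307.4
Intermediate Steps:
I(x, d) = √(d² + x²)
r = -41/5 (r = -5 + (8*(-2))/5 = -5 + (⅕)*(-16) = -5 - 16/5 = -41/5 ≈ -8.2000)
I(N, -6)*105 + r = √((-6)² + 11²)*105 - 41/5 = √(36 + 121)*105 - 41/5 = √157*105 - 41/5 = 105*√157 - 41/5 = -41/5 + 105*√157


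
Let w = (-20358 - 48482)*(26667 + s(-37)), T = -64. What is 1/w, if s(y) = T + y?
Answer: -1/1828803440 ≈ -5.4681e-10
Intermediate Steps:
s(y) = -64 + y
w = -1828803440 (w = (-20358 - 48482)*(26667 + (-64 - 37)) = -68840*(26667 - 101) = -68840*26566 = -1828803440)
1/w = 1/(-1828803440) = -1/1828803440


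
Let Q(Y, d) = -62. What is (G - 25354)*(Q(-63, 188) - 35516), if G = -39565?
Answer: 2309688182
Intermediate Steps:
(G - 25354)*(Q(-63, 188) - 35516) = (-39565 - 25354)*(-62 - 35516) = -64919*(-35578) = 2309688182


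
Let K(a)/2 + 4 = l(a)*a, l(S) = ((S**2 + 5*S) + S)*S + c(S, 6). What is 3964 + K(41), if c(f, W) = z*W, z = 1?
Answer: 6483022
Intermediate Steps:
c(f, W) = W (c(f, W) = 1*W = W)
l(S) = 6 + S*(S**2 + 6*S) (l(S) = ((S**2 + 5*S) + S)*S + 6 = (S**2 + 6*S)*S + 6 = S*(S**2 + 6*S) + 6 = 6 + S*(S**2 + 6*S))
K(a) = -8 + 2*a*(6 + a**3 + 6*a**2) (K(a) = -8 + 2*((6 + a**3 + 6*a**2)*a) = -8 + 2*(a*(6 + a**3 + 6*a**2)) = -8 + 2*a*(6 + a**3 + 6*a**2))
3964 + K(41) = 3964 + (-8 + 2*41*(6 + 41**3 + 6*41**2)) = 3964 + (-8 + 2*41*(6 + 68921 + 6*1681)) = 3964 + (-8 + 2*41*(6 + 68921 + 10086)) = 3964 + (-8 + 2*41*79013) = 3964 + (-8 + 6479066) = 3964 + 6479058 = 6483022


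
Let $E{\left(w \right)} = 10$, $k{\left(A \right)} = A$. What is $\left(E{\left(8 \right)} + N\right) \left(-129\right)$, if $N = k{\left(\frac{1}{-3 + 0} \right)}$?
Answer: $-1247$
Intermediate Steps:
$N = - \frac{1}{3}$ ($N = \frac{1}{-3 + 0} = \frac{1}{-3} = - \frac{1}{3} \approx -0.33333$)
$\left(E{\left(8 \right)} + N\right) \left(-129\right) = \left(10 - \frac{1}{3}\right) \left(-129\right) = \frac{29}{3} \left(-129\right) = -1247$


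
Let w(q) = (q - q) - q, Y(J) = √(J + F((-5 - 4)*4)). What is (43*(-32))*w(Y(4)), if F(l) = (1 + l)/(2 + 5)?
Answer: 1376*I ≈ 1376.0*I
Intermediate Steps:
F(l) = ⅐ + l/7 (F(l) = (1 + l)/7 = (1 + l)*(⅐) = ⅐ + l/7)
Y(J) = √(-5 + J) (Y(J) = √(J + (⅐ + ((-5 - 4)*4)/7)) = √(J + (⅐ + (-9*4)/7)) = √(J + (⅐ + (⅐)*(-36))) = √(J + (⅐ - 36/7)) = √(J - 5) = √(-5 + J))
w(q) = -q (w(q) = 0 - q = -q)
(43*(-32))*w(Y(4)) = (43*(-32))*(-√(-5 + 4)) = -(-1376)*√(-1) = -(-1376)*I = 1376*I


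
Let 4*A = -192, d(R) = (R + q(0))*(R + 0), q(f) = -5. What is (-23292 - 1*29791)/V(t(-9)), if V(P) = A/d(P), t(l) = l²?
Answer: 27231579/4 ≈ 6.8079e+6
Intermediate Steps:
d(R) = R*(-5 + R) (d(R) = (R - 5)*(R + 0) = (-5 + R)*R = R*(-5 + R))
A = -48 (A = (¼)*(-192) = -48)
V(P) = -48/(P*(-5 + P)) (V(P) = -48*1/(P*(-5 + P)) = -48/(P*(-5 + P)))
(-23292 - 1*29791)/V(t(-9)) = (-23292 - 1*29791)/((-48/(((-9)²)*(-5 + (-9)²)))) = (-23292 - 29791)/((-48/(81*(-5 + 81)))) = -53083/((-48*1/81/76)) = -53083/((-48*1/81*1/76)) = -53083/(-4/513) = -53083*(-513/4) = 27231579/4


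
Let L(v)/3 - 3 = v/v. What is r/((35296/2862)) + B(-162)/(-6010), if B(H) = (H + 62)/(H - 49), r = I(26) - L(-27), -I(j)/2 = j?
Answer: -725877194/139872533 ≈ -5.1896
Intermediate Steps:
L(v) = 12 (L(v) = 9 + 3*(v/v) = 9 + 3*1 = 9 + 3 = 12)
I(j) = -2*j
r = -64 (r = -2*26 - 1*12 = -52 - 12 = -64)
B(H) = (62 + H)/(-49 + H)
r/((35296/2862)) + B(-162)/(-6010) = -64/(35296/2862) + ((62 - 162)/(-49 - 162))/(-6010) = -64/(35296*(1/2862)) + (-100/(-211))*(-1/6010) = -64/17648/1431 - 1/211*(-100)*(-1/6010) = -64*1431/17648 + (100/211)*(-1/6010) = -5724/1103 - 10/126811 = -725877194/139872533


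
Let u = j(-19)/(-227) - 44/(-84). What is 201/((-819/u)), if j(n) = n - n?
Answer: -737/5733 ≈ -0.12855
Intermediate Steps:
j(n) = 0
u = 11/21 (u = 0/(-227) - 44/(-84) = 0*(-1/227) - 44*(-1/84) = 0 + 11/21 = 11/21 ≈ 0.52381)
201/((-819/u)) = 201/((-819/11/21)) = 201/((-819*21/11)) = 201/(-17199/11) = 201*(-11/17199) = -737/5733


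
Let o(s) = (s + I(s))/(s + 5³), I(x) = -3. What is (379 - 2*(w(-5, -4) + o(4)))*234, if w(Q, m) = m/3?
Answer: 3840174/43 ≈ 89306.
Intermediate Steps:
o(s) = (-3 + s)/(125 + s) (o(s) = (s - 3)/(s + 5³) = (-3 + s)/(s + 125) = (-3 + s)/(125 + s))
w(Q, m) = m/3 (w(Q, m) = m*(⅓) = m/3)
(379 - 2*(w(-5, -4) + o(4)))*234 = (379 - 2*((⅓)*(-4) + (-3 + 4)/(125 + 4)))*234 = (379 - 2*(-4/3 + 1/129))*234 = (379 - 2*(-57/43))*234 = (379 + 114/43)*234 = (16411/43)*234 = 3840174/43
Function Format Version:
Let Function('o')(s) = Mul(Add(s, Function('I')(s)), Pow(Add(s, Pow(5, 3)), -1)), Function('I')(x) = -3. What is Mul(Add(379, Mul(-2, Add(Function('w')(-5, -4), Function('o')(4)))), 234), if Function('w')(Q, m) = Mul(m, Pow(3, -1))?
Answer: Rational(3840174, 43) ≈ 89306.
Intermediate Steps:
Function('o')(s) = Mul(Pow(Add(125, s), -1), Add(-3, s)) (Function('o')(s) = Mul(Add(s, -3), Pow(Add(s, Pow(5, 3)), -1)) = Mul(Add(-3, s), Pow(Add(s, 125), -1)) = Mul(Add(-3, s), Pow(Add(125, s), -1)) = Mul(Pow(Add(125, s), -1), Add(-3, s)))
Function('w')(Q, m) = Mul(Rational(1, 3), m) (Function('w')(Q, m) = Mul(m, Rational(1, 3)) = Mul(Rational(1, 3), m))
Mul(Add(379, Mul(-2, Add(Function('w')(-5, -4), Function('o')(4)))), 234) = Mul(Add(379, Mul(-2, Add(Mul(Rational(1, 3), -4), Mul(Pow(Add(125, 4), -1), Add(-3, 4))))), 234) = Mul(Add(379, Mul(-2, Add(Rational(-4, 3), Mul(Pow(129, -1), 1)))), 234) = Mul(Add(379, Mul(-2, Add(Rational(-4, 3), Mul(Rational(1, 129), 1)))), 234) = Mul(Add(379, Mul(-2, Add(Rational(-4, 3), Rational(1, 129)))), 234) = Mul(Add(379, Mul(-2, Rational(-57, 43))), 234) = Mul(Add(379, Rational(114, 43)), 234) = Mul(Rational(16411, 43), 234) = Rational(3840174, 43)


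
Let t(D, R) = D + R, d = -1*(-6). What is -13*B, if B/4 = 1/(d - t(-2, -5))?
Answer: -4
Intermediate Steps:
d = 6
B = 4/13 (B = 4/(6 - (-2 - 5)) = 4/(6 - 1*(-7)) = 4/(6 + 7) = 4/13 ≈ 0.30769)
-13*B = -13*4/13 = -4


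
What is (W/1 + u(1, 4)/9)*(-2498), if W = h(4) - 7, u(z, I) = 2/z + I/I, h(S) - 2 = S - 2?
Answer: 19984/3 ≈ 6661.3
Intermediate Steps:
h(S) = S (h(S) = 2 + (S - 2) = 2 + (-2 + S) = S)
u(z, I) = 1 + 2/z (u(z, I) = 2/z + 1 = 1 + 2/z)
W = -3 (W = 4 - 7 = -3)
(W/1 + u(1, 4)/9)*(-2498) = (-3/1 + ((2 + 1)/1)/9)*(-2498) = (-3*1 + (1*3)*(⅑))*(-2498) = (-3 + 3*(⅑))*(-2498) = (-3 + ⅓)*(-2498) = -8/3*(-2498) = 19984/3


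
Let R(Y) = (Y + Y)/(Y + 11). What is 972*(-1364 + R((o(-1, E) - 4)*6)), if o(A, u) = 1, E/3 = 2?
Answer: -9245664/7 ≈ -1.3208e+6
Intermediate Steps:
E = 6 (E = 3*2 = 6)
R(Y) = 2*Y/(11 + Y) (R(Y) = (2*Y)/(11 + Y) = 2*Y/(11 + Y))
972*(-1364 + R((o(-1, E) - 4)*6)) = 972*(-1364 + 2*((1 - 4)*6)/(11 + (1 - 4)*6)) = 972*(-1364 + 2*(-3*6)/(11 - 3*6)) = 972*(-1364 + 2*(-18)/(11 - 18)) = 972*(-1364 + 2*(-18)/(-7)) = 972*(-1364 + 2*(-18)*(-⅐)) = 972*(-1364 + 36/7) = 972*(-9512/7) = -9245664/7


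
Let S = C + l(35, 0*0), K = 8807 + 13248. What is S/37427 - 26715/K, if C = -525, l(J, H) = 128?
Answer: -201723628/165090497 ≈ -1.2219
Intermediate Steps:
K = 22055
S = -397 (S = -525 + 128 = -397)
S/37427 - 26715/K = -397/37427 - 26715/22055 = -397*1/37427 - 26715*1/22055 = -397/37427 - 5343/4411 = -201723628/165090497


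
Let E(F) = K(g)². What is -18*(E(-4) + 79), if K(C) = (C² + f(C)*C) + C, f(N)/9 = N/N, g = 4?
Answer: -57870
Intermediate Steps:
f(N) = 9 (f(N) = 9*(N/N) = 9*1 = 9)
K(C) = C² + 10*C (K(C) = (C² + 9*C) + C = C² + 10*C)
E(F) = 3136 (E(F) = (4*(10 + 4))² = (4*14)² = 56² = 3136)
-18*(E(-4) + 79) = -18*(3136 + 79) = -18*3215 = -57870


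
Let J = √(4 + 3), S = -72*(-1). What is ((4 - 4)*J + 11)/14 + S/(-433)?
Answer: 3755/6062 ≈ 0.61943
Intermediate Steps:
S = 72
J = √7 ≈ 2.6458
((4 - 4)*J + 11)/14 + S/(-433) = ((4 - 4)*√7 + 11)/14 + 72/(-433) = (0*√7 + 11)*(1/14) + 72*(-1/433) = (0 + 11)*(1/14) - 72/433 = 11*(1/14) - 72/433 = 11/14 - 72/433 = 3755/6062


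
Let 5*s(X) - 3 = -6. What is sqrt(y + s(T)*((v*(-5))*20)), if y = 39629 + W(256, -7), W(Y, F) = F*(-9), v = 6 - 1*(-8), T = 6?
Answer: 2*sqrt(10133) ≈ 201.33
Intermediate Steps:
s(X) = -3/5 (s(X) = 3/5 + (1/5)*(-6) = 3/5 - 6/5 = -3/5)
v = 14 (v = 6 + 8 = 14)
W(Y, F) = -9*F
y = 39692 (y = 39629 - 9*(-7) = 39629 + 63 = 39692)
sqrt(y + s(T)*((v*(-5))*20)) = sqrt(39692 - 3*14*(-5)*20/5) = sqrt(39692 - (-42)*20) = sqrt(39692 - 3/5*(-1400)) = sqrt(39692 + 840) = sqrt(40532) = 2*sqrt(10133)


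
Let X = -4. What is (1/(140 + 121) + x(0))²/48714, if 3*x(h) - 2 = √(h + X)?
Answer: 349/3318446394 + 350*I/19071531 ≈ 1.0517e-7 + 1.8352e-5*I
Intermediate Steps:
x(h) = ⅔ + √(-4 + h)/3 (x(h) = ⅔ + √(h - 4)/3 = ⅔ + √(-4 + h)/3)
(1/(140 + 121) + x(0))²/48714 = (1/(140 + 121) + (⅔ + √(-4 + 0)/3))²/48714 = (1/261 + (⅔ + √(-4)/3))²*(1/48714) = (1/261 + (⅔ + (2*I)/3))²*(1/48714) = (1/261 + (⅔ + 2*I/3))²*(1/48714) = (175/261 + 2*I/3)²*(1/48714) = (175/261 + 2*I/3)²/48714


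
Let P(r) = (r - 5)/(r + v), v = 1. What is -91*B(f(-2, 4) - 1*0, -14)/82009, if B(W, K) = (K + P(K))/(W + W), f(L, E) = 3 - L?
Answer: 1141/820090 ≈ 0.0013913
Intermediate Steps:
P(r) = (-5 + r)/(1 + r) (P(r) = (r - 5)/(r + 1) = (-5 + r)/(1 + r))
B(W, K) = (K + (-5 + K)/(1 + K))/(2*W) (B(W, K) = (K + (-5 + K)/(1 + K))/(W + W) = (K + (-5 + K)/(1 + K))/((2*W)) = (K + (-5 + K)/(1 + K))*(1/(2*W)) = (K + (-5 + K)/(1 + K))/(2*W))
-91*B(f(-2, 4) - 1*0, -14)/82009 = -91*(-5 - 14 - 14*(1 - 14))/(2*((3 - 1*(-2)) - 1*0)*(1 - 14))/82009 = -91*(-5 - 14 - 14*(-13))/(2*((3 + 2) + 0)*(-13))*(1/82009) = -91*(-1)*(-5 - 14 + 182)/(2*(5 + 0)*13)*(1/82009) = -91*(-1)*163/(2*5*13)*(1/82009) = -91*(-163/130)*(1/82009) = (1141/10)*(1/82009) = 1141/820090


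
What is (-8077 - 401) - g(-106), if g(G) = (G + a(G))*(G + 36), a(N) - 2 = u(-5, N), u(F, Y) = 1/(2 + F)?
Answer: -47344/3 ≈ -15781.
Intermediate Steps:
a(N) = 5/3 (a(N) = 2 + 1/(2 - 5) = 2 + 1/(-3) = 2 - 1/3 = 5/3)
g(G) = (36 + G)*(5/3 + G) (g(G) = (G + 5/3)*(G + 36) = (5/3 + G)*(36 + G) = (36 + G)*(5/3 + G))
(-8077 - 401) - g(-106) = (-8077 - 401) - (60 + (-106)**2 + (113/3)*(-106)) = -8478 - (60 + 11236 - 11978/3) = -8478 - 1*21910/3 = -8478 - 21910/3 = -47344/3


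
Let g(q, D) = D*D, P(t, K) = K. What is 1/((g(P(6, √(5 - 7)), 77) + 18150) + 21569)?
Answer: 1/45648 ≈ 2.1907e-5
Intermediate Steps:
g(q, D) = D²
1/((g(P(6, √(5 - 7)), 77) + 18150) + 21569) = 1/((77² + 18150) + 21569) = 1/((5929 + 18150) + 21569) = 1/(24079 + 21569) = 1/45648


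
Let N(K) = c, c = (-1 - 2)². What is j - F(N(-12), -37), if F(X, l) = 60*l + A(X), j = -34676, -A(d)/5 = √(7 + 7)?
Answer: -32456 + 5*√14 ≈ -32437.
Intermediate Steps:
A(d) = -5*√14 (A(d) = -5*√(7 + 7) = -5*√14)
c = 9 (c = (-3)² = 9)
N(K) = 9
F(X, l) = -5*√14 + 60*l (F(X, l) = 60*l - 5*√14 = -5*√14 + 60*l)
j - F(N(-12), -37) = -34676 - (-5*√14 + 60*(-37)) = -34676 - (-5*√14 - 2220) = -34676 - (-2220 - 5*√14) = -34676 + (2220 + 5*√14) = -32456 + 5*√14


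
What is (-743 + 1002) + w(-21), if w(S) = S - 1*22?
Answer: 216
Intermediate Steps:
w(S) = -22 + S (w(S) = S - 22 = -22 + S)
(-743 + 1002) + w(-21) = (-743 + 1002) + (-22 - 21) = 259 - 43 = 216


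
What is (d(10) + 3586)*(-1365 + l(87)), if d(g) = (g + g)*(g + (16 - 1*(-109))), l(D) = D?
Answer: -8033508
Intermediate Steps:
d(g) = 2*g*(125 + g) (d(g) = (2*g)*(g + (16 + 109)) = (2*g)*(g + 125) = (2*g)*(125 + g) = 2*g*(125 + g))
(d(10) + 3586)*(-1365 + l(87)) = (2*10*(125 + 10) + 3586)*(-1365 + 87) = (2*10*135 + 3586)*(-1278) = (2700 + 3586)*(-1278) = 6286*(-1278) = -8033508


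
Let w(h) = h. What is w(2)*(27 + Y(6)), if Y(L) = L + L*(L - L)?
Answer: 66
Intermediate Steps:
Y(L) = L (Y(L) = L + L*0 = L + 0 = L)
w(2)*(27 + Y(6)) = 2*(27 + 6) = 2*33 = 66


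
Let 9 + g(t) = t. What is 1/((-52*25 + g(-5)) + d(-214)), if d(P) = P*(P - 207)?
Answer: 1/88780 ≈ 1.1264e-5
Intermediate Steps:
g(t) = -9 + t
d(P) = P*(-207 + P)
1/((-52*25 + g(-5)) + d(-214)) = 1/((-52*25 + (-9 - 5)) - 214*(-207 - 214)) = 1/((-1300 - 14) - 214*(-421)) = 1/(-1314 + 90094) = 1/88780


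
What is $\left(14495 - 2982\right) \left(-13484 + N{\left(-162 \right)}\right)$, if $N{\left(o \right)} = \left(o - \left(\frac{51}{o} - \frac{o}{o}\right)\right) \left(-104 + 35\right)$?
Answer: $- \frac{496682333}{18} \approx -2.7593 \cdot 10^{7}$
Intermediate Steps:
$N{\left(o \right)} = -69 - 69 o + \frac{3519}{o}$ ($N{\left(o \right)} = \left(o + \left(- \frac{51}{o} + 1\right)\right) \left(-69\right) = \left(o + \left(1 - \frac{51}{o}\right)\right) \left(-69\right) = \left(1 + o - \frac{51}{o}\right) \left(-69\right) = -69 - 69 o + \frac{3519}{o}$)
$\left(14495 - 2982\right) \left(-13484 + N{\left(-162 \right)}\right) = \left(14495 - 2982\right) \left(-13484 - \left(-11109 + \frac{391}{18}\right)\right) = 11513 \left(-13484 + \left(-69 + 11178 + 3519 \left(- \frac{1}{162}\right)\right)\right) = 11513 \left(-13484 - - \frac{199571}{18}\right) = 11513 \left(-13484 + \frac{199571}{18}\right) = 11513 \left(- \frac{43141}{18}\right) = - \frac{496682333}{18}$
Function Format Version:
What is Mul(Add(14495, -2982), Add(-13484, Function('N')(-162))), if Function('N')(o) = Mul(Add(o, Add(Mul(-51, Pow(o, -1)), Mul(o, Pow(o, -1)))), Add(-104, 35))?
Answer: Rational(-496682333, 18) ≈ -2.7593e+7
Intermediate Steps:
Function('N')(o) = Add(-69, Mul(-69, o), Mul(3519, Pow(o, -1))) (Function('N')(o) = Mul(Add(o, Add(Mul(-51, Pow(o, -1)), 1)), -69) = Mul(Add(o, Add(1, Mul(-51, Pow(o, -1)))), -69) = Mul(Add(1, o, Mul(-51, Pow(o, -1))), -69) = Add(-69, Mul(-69, o), Mul(3519, Pow(o, -1))))
Mul(Add(14495, -2982), Add(-13484, Function('N')(-162))) = Mul(Add(14495, -2982), Add(-13484, Add(-69, Mul(-69, -162), Mul(3519, Pow(-162, -1))))) = Mul(11513, Add(-13484, Add(-69, 11178, Mul(3519, Rational(-1, 162))))) = Mul(11513, Add(-13484, Add(-69, 11178, Rational(-391, 18)))) = Mul(11513, Add(-13484, Rational(199571, 18))) = Mul(11513, Rational(-43141, 18)) = Rational(-496682333, 18)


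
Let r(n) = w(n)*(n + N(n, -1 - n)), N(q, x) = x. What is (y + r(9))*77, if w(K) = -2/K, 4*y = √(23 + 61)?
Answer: 154/9 + 77*√21/2 ≈ 193.54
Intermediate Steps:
y = √21/2 (y = √(23 + 61)/4 = √84/4 = (2*√21)/4 = √21/2 ≈ 2.2913)
r(n) = 2/n (r(n) = (-2/n)*(n + (-1 - n)) = -2/n*(-1) = 2/n)
(y + r(9))*77 = (√21/2 + 2/9)*77 = (2/9 + √21/2)*77 = 154/9 + 77*√21/2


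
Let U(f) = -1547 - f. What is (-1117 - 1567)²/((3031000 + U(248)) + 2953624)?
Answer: 7203856/5982829 ≈ 1.2041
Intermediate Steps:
(-1117 - 1567)²/((3031000 + U(248)) + 2953624) = (-1117 - 1567)²/((3031000 + (-1547 - 1*248)) + 2953624) = (-2684)²/((3031000 + (-1547 - 248)) + 2953624) = 7203856/((3031000 - 1795) + 2953624) = 7203856/(3029205 + 2953624) = 7203856/5982829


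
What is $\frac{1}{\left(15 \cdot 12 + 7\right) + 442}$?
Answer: $\frac{1}{629} \approx 0.0015898$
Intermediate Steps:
$\frac{1}{\left(15 \cdot 12 + 7\right) + 442} = \frac{1}{\left(180 + 7\right) + 442} = \frac{1}{187 + 442} = \frac{1}{629}$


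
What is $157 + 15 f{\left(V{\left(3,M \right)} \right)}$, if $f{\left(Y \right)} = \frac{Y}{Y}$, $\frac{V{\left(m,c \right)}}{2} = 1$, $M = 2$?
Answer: $172$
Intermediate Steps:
$V{\left(m,c \right)} = 2$ ($V{\left(m,c \right)} = 2 \cdot 1 = 2$)
$f{\left(Y \right)} = 1$
$157 + 15 f{\left(V{\left(3,M \right)} \right)} = 157 + 15 \cdot 1 = 157 + 15 = 172$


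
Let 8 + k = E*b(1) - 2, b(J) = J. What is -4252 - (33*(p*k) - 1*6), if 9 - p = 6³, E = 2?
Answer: -58894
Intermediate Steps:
p = -207 (p = 9 - 1*6³ = 9 - 1*216 = 9 - 216 = -207)
k = -8 (k = -8 + (2*1 - 2) = -8 + (2 - 2) = -8 + 0 = -8)
-4252 - (33*(p*k) - 1*6) = -4252 - (33*(-207*(-8)) - 1*6) = -4252 - (33*1656 - 6) = -4252 - (54648 - 6) = -4252 - 1*54642 = -4252 - 54642 = -58894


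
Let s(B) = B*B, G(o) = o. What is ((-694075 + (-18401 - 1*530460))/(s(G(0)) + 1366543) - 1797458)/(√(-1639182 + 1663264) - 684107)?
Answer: 1680375369814217410/639545353642630281 + 2456304890630*√24082/639545353642630281 ≈ 2.6280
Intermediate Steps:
s(B) = B²
((-694075 + (-18401 - 1*530460))/(s(G(0)) + 1366543) - 1797458)/(√(-1639182 + 1663264) - 684107) = ((-694075 + (-18401 - 1*530460))/(0² + 1366543) - 1797458)/(√(-1639182 + 1663264) - 684107) = ((-694075 + (-18401 - 530460))/(0 + 1366543) - 1797458)/(√24082 - 684107) = ((-694075 - 548861)/1366543 - 1797458)/(-684107 + √24082) = (-1242936*1/1366543 - 1797458)/(-684107 + √24082) = (-1242936/1366543 - 1797458)/(-684107 + √24082) = -2456304890630/(1366543*(-684107 + √24082))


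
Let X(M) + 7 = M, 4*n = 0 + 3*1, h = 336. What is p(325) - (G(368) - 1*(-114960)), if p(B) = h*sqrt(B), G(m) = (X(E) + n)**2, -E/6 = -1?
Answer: -1839361/16 + 1680*sqrt(13) ≈ -1.0890e+5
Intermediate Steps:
E = 6 (E = -6*(-1) = 6)
n = 3/4 (n = (0 + 3*1)/4 = (0 + 3)/4 = (1/4)*3 = 3/4 ≈ 0.75000)
X(M) = -7 + M
G(m) = 1/16 (G(m) = ((-7 + 6) + 3/4)**2 = (-1 + 3/4)**2 = (-1/4)**2 = 1/16)
p(B) = 336*sqrt(B)
p(325) - (G(368) - 1*(-114960)) = 336*sqrt(325) - (1/16 - 1*(-114960)) = 336*(5*sqrt(13)) - (1/16 + 114960) = 1680*sqrt(13) - 1*1839361/16 = 1680*sqrt(13) - 1839361/16 = -1839361/16 + 1680*sqrt(13)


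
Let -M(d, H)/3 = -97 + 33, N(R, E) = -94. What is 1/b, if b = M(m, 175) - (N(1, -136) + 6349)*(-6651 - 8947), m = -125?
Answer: 1/97565682 ≈ 1.0250e-8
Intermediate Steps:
M(d, H) = 192 (M(d, H) = -3*(-97 + 33) = -3*(-64) = 192)
b = 97565682 (b = 192 - (-94 + 6349)*(-6651 - 8947) = 192 - 6255*(-15598) = 192 - 1*(-97565490) = 192 + 97565490 = 97565682)
1/b = 1/97565682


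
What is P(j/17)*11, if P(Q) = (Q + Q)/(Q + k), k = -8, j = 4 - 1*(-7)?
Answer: -242/125 ≈ -1.9360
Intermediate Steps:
j = 11 (j = 4 + 7 = 11)
P(Q) = 2*Q/(-8 + Q) (P(Q) = (Q + Q)/(Q - 8) = (2*Q)/(-8 + Q) = 2*Q/(-8 + Q))
P(j/17)*11 = (2*(11/17)/(-8 + 11/17))*11 = (2*(11/17)/(-125/17))*11 = (2*(11/17)*(-17/125))*11 = -22/125*11 = -242/125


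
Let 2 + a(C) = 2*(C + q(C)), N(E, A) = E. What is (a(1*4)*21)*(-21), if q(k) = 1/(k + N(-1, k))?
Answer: -2940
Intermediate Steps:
q(k) = 1/(-1 + k) (q(k) = 1/(k - 1) = 1/(-1 + k))
a(C) = -2 + 2*C + 2/(-1 + C) (a(C) = -2 + 2*(C + 1/(-1 + C)) = -2 + (2*C + 2/(-1 + C)) = -2 + 2*C + 2/(-1 + C))
(a(1*4)*21)*(-21) = ((-2 + 2*(1*4) + 2/(-1 + 1*4))*21)*(-21) = ((-2 + 2*4 + 2/(-1 + 4))*21)*(-21) = ((-2 + 8 + 2/3)*21)*(-21) = ((20/3)*21)*(-21) = 140*(-21) = -2940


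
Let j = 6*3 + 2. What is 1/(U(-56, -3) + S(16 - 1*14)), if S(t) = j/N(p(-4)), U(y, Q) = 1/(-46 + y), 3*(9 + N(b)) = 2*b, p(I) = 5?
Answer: -102/361 ≈ -0.28255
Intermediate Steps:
N(b) = -9 + 2*b/3 (N(b) = -9 + (2*b)/3 = -9 + 2*b/3)
j = 20 (j = 18 + 2 = 20)
S(t) = -60/17 (S(t) = 20/(-9 + (⅔)*5) = 20/(-9 + 10/3) = 20/(-17/3) = 20*(-3/17) = -60/17)
1/(U(-56, -3) + S(16 - 1*14)) = 1/(1/(-46 - 56) - 60/17) = 1/(1/(-102) - 60/17) = 1/(-1/102 - 60/17) = 1/(-361/102) = -102/361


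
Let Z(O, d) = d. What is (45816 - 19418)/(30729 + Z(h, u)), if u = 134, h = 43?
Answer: 26398/30863 ≈ 0.85533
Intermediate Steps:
(45816 - 19418)/(30729 + Z(h, u)) = (45816 - 19418)/(30729 + 134) = 26398/30863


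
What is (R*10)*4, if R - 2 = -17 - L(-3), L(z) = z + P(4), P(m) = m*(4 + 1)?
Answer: -1280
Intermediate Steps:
P(m) = 5*m (P(m) = m*5 = 5*m)
L(z) = 20 + z (L(z) = z + 5*4 = z + 20 = 20 + z)
R = -32 (R = 2 + (-17 - (20 - 3)) = 2 + (-17 - 1*17) = 2 + (-17 - 17) = 2 - 34 = -32)
(R*10)*4 = -32*10*4 = -320*4 = -1280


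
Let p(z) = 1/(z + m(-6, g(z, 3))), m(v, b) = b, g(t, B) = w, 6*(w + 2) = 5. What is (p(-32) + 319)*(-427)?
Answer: -27103825/199 ≈ -1.3620e+5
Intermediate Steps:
w = -7/6 (w = -2 + (⅙)*5 = -2 + ⅚ = -7/6 ≈ -1.1667)
g(t, B) = -7/6
p(z) = 1/(-7/6 + z) (p(z) = 1/(z - 7/6) = 1/(-7/6 + z))
(p(-32) + 319)*(-427) = (6/(-7 + 6*(-32)) + 319)*(-427) = (6/(-7 - 192) + 319)*(-427) = (6/(-199) + 319)*(-427) = (6*(-1/199) + 319)*(-427) = (-6/199 + 319)*(-427) = (63475/199)*(-427) = -27103825/199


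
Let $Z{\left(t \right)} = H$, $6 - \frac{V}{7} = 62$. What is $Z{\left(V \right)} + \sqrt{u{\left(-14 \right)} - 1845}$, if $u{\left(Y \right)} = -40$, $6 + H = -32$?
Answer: $-38 + i \sqrt{1885} \approx -38.0 + 43.417 i$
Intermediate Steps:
$H = -38$ ($H = -6 - 32 = -38$)
$V = -392$ ($V = 42 - 434 = -392$)
$Z{\left(t \right)} = -38$
$Z{\left(V \right)} + \sqrt{u{\left(-14 \right)} - 1845} = -38 + \sqrt{-40 - 1845} = -38 + \sqrt{-1885} = -38 + i \sqrt{1885}$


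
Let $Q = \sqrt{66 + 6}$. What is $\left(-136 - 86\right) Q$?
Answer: $- 1332 \sqrt{2} \approx -1883.7$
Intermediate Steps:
$Q = 6 \sqrt{2}$ ($Q = \sqrt{72} = 6 \sqrt{2} \approx 8.4853$)
$\left(-136 - 86\right) Q = \left(-136 - 86\right) 6 \sqrt{2} = - 222 \cdot 6 \sqrt{2} = - 1332 \sqrt{2}$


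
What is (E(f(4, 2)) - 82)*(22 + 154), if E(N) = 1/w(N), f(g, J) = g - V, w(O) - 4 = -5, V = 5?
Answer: -14608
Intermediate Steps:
w(O) = -1 (w(O) = 4 - 5 = -1)
f(g, J) = -5 + g (f(g, J) = g - 1*5 = g - 5 = -5 + g)
E(N) = -1 (E(N) = 1/(-1) = -1)
(E(f(4, 2)) - 82)*(22 + 154) = (-1 - 82)*(22 + 154) = -83*176 = -14608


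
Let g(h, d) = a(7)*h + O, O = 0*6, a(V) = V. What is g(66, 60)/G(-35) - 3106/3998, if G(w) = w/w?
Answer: 921985/1999 ≈ 461.22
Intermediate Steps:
G(w) = 1
O = 0
g(h, d) = 7*h (g(h, d) = 7*h + 0 = 7*h)
g(66, 60)/G(-35) - 3106/3998 = (7*66)/1 - 3106/3998 = 462*1 - 3106*1/3998 = 462 - 1553/1999 = 921985/1999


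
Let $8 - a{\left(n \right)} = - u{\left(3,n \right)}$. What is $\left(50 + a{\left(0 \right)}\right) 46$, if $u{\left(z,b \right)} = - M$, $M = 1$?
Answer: $2622$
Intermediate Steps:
$u{\left(z,b \right)} = -1$ ($u{\left(z,b \right)} = \left(-1\right) 1 = -1$)
$a{\left(n \right)} = 7$ ($a{\left(n \right)} = 8 - \left(-1\right) \left(-1\right) = 8 - 1 = 7$)
$\left(50 + a{\left(0 \right)}\right) 46 = \left(50 + 7\right) 46 = 57 \cdot 46 = 2622$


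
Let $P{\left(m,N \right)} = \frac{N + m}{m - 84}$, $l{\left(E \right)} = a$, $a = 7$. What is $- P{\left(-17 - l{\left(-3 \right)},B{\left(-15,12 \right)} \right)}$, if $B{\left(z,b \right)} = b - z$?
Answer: $\frac{1}{36} \approx 0.027778$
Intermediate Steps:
$l{\left(E \right)} = 7$
$P{\left(m,N \right)} = \frac{N + m}{-84 + m}$
$- P{\left(-17 - l{\left(-3 \right)},B{\left(-15,12 \right)} \right)} = - \frac{\left(12 - -15\right) - 24}{-84 - 24} = - \frac{\left(12 + 15\right) - 24}{-84 - 24} = - \frac{27 - 24}{-84 - 24} = - \frac{3}{-108} = - \frac{\left(-1\right) 3}{108} = \left(-1\right) \left(- \frac{1}{36}\right) = \frac{1}{36}$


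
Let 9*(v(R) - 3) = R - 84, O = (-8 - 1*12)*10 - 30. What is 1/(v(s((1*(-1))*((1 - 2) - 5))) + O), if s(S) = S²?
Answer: -3/697 ≈ -0.0043042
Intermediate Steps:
O = -230 (O = (-8 - 12)*10 - 30 = -20*10 - 30 = -200 - 30 = -230)
v(R) = -19/3 + R/9 (v(R) = 3 + (R - 84)/9 = 3 + (-84 + R)/9 = 3 + (-28/3 + R/9) = -19/3 + R/9)
1/(v(s((1*(-1))*((1 - 2) - 5))) + O) = 1/((-19/3 + ((1*(-1))*((1 - 2) - 5))²/9) - 230) = 1/((-19/3 + (-(-1 - 5))²/9) - 230) = 1/((-19/3 + (-1*(-6))²/9) - 230) = 1/((-19/3 + (⅑)*6²) - 230) = 1/((-19/3 + (⅑)*36) - 230) = 1/((-19/3 + 4) - 230) = 1/(-7/3 - 230) = 1/(-697/3) = -3/697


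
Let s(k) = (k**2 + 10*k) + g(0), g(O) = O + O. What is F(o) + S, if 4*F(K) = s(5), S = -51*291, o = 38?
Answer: -59289/4 ≈ -14822.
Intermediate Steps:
g(O) = 2*O
S = -14841
s(k) = k**2 + 10*k (s(k) = (k**2 + 10*k) + 2*0 = (k**2 + 10*k) + 0 = k**2 + 10*k)
F(K) = 75/4 (F(K) = (5*(10 + 5))/4 = (5*15)/4 = (1/4)*75 = 75/4)
F(o) + S = 75/4 - 14841 = -59289/4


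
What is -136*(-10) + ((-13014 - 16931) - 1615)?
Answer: -30200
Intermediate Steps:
-136*(-10) + ((-13014 - 16931) - 1615) = 1360 + (-29945 - 1615) = 1360 - 31560 = -30200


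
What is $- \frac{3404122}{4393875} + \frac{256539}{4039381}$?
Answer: $- \frac{12623345429857}{17748535191375} \approx -0.71123$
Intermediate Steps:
$- \frac{3404122}{4393875} + \frac{256539}{4039381} = - \frac{12623345429857}{17748535191375}$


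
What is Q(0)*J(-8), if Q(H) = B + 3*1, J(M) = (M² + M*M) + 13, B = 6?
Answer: 1269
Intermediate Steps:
J(M) = 13 + 2*M² (J(M) = (M² + M²) + 13 = 2*M² + 13 = 13 + 2*M²)
Q(H) = 9 (Q(H) = 6 + 3*1 = 6 + 3 = 9)
Q(0)*J(-8) = 9*(13 + 2*(-8)²) = 9*(13 + 2*64) = 9*(13 + 128) = 9*141 = 1269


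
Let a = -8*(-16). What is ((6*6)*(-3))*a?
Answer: -13824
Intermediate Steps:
a = 128
((6*6)*(-3))*a = ((6*6)*(-3))*128 = (36*(-3))*128 = -108*128 = -13824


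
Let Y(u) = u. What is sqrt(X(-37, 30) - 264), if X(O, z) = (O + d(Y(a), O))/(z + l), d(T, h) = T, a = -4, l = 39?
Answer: I*sqrt(1259733)/69 ≈ 16.266*I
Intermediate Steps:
X(O, z) = (-4 + O)/(39 + z) (X(O, z) = (O - 4)/(z + 39) = (-4 + O)/(39 + z))
sqrt(X(-37, 30) - 264) = sqrt((-4 - 37)/(39 + 30) - 264) = sqrt(-41/69 - 264) = sqrt(-18257/69) = I*sqrt(1259733)/69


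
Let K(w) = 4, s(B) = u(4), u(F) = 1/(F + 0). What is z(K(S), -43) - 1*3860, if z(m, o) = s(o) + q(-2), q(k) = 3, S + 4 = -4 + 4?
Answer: -15427/4 ≈ -3856.8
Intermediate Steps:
u(F) = 1/F
S = -4 (S = -4 + (-4 + 4) = -4 + 0 = -4)
s(B) = ¼ (s(B) = 1/4 = ¼)
z(m, o) = 13/4 (z(m, o) = ¼ + 3 = 13/4)
z(K(S), -43) - 1*3860 = 13/4 - 1*3860 = 13/4 - 3860 = -15427/4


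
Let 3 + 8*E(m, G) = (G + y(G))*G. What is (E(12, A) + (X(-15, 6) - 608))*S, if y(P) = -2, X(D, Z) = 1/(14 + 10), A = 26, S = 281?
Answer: -447071/3 ≈ -1.4902e+5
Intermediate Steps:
X(D, Z) = 1/24
E(m, G) = -3/8 + G*(-2 + G)/8 (E(m, G) = -3/8 + ((G - 2)*G)/8 = -3/8 + ((-2 + G)*G)/8 = -3/8 + (G*(-2 + G))/8 = -3/8 + G*(-2 + G)/8)
(E(12, A) + (X(-15, 6) - 608))*S = ((-3/8 - ¼*26 + (⅛)*26²) + (1/24 - 608))*281 = ((-3/8 - 13/2 + (⅛)*676) - 14591/24)*281 = ((-3/8 - 13/2 + 169/2) - 14591/24)*281 = (621/8 - 14591/24)*281 = -1591/3*281 = -447071/3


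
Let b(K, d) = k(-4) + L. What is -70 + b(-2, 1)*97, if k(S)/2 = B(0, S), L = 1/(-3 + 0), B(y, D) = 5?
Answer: 2603/3 ≈ 867.67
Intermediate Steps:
L = -1/3 (L = 1/(-3) = -1/3 ≈ -0.33333)
k(S) = 10 (k(S) = 2*5 = 10)
b(K, d) = 29/3 (b(K, d) = 10 - 1/3 = 29/3)
-70 + b(-2, 1)*97 = -70 + (29/3)*97 = -70 + 2813/3 = 2603/3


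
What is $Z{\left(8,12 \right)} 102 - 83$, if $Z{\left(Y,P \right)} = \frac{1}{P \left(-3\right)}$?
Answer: $- \frac{515}{6} \approx -85.833$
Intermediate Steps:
$Z{\left(Y,P \right)} = - \frac{1}{3 P}$ ($Z{\left(Y,P \right)} = \frac{1}{\left(-3\right) P} = - \frac{1}{3 P}$)
$Z{\left(8,12 \right)} 102 - 83 = - \frac{1}{3 \cdot 12} \cdot 102 - 83 = \left(- \frac{1}{3}\right) \frac{1}{12} \cdot 102 - 83 = \left(- \frac{1}{36}\right) 102 - 83 = - \frac{17}{6} - 83 = - \frac{515}{6}$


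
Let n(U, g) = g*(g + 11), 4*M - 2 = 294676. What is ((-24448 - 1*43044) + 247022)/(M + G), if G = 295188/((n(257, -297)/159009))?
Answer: 1694404140/5910575929 ≈ 0.28667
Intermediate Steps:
M = 147339/2 (M = ½ + (¼)*294676 = ½ + 73669 = 147339/2 ≈ 73670.)
n(U, g) = g*(11 + g)
G = 2607641594/4719 (G = 295188/((-297*(11 - 297)/159009)) = 295188/((-297*(-286)*(1/159009))) = 295188/((84942*(1/159009))) = 295188/(28314/53003) = 295188*(53003/28314) = 2607641594/4719 ≈ 5.5258e+5)
((-24448 - 1*43044) + 247022)/(M + G) = ((-24448 - 1*43044) + 247022)/(147339/2 + 2607641594/4719) = ((-24448 - 43044) + 247022)/(5910575929/9438) = (-67492 + 247022)*(9438/5910575929) = 179530*(9438/5910575929) = 1694404140/5910575929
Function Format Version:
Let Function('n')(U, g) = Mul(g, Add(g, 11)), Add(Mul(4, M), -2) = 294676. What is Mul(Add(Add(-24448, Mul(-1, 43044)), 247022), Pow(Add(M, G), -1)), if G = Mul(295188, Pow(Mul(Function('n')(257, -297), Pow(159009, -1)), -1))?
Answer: Rational(1694404140, 5910575929) ≈ 0.28667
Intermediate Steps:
M = Rational(147339, 2) (M = Add(Rational(1, 2), Mul(Rational(1, 4), 294676)) = Add(Rational(1, 2), 73669) = Rational(147339, 2) ≈ 73670.)
Function('n')(U, g) = Mul(g, Add(11, g))
G = Rational(2607641594, 4719) (G = Mul(295188, Pow(Mul(Mul(-297, Add(11, -297)), Pow(159009, -1)), -1)) = Mul(295188, Pow(Mul(Mul(-297, -286), Rational(1, 159009)), -1)) = Mul(295188, Pow(Mul(84942, Rational(1, 159009)), -1)) = Mul(295188, Pow(Rational(28314, 53003), -1)) = Mul(295188, Rational(53003, 28314)) = Rational(2607641594, 4719) ≈ 5.5258e+5)
Mul(Add(Add(-24448, Mul(-1, 43044)), 247022), Pow(Add(M, G), -1)) = Mul(Add(Add(-24448, Mul(-1, 43044)), 247022), Pow(Add(Rational(147339, 2), Rational(2607641594, 4719)), -1)) = Mul(Add(Add(-24448, -43044), 247022), Pow(Rational(5910575929, 9438), -1)) = Mul(Add(-67492, 247022), Rational(9438, 5910575929)) = Mul(179530, Rational(9438, 5910575929)) = Rational(1694404140, 5910575929)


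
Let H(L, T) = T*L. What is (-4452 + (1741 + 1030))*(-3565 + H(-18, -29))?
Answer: 5115283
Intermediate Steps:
H(L, T) = L*T
(-4452 + (1741 + 1030))*(-3565 + H(-18, -29)) = (-4452 + (1741 + 1030))*(-3565 - 18*(-29)) = (-4452 + 2771)*(-3565 + 522) = -1681*(-3043) = 5115283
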